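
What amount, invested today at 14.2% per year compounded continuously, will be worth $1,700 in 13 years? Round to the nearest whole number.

P = A·e^(−rt) = 1,700·e^(−1.846).
e^(−1.846) ≈ 0.1578673746, so P ≈ 268.3745.

$268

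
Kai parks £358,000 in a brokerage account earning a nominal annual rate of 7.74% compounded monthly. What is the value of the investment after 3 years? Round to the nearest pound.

£451,235

Growth factor = (1 + 0.00645)^36 ≈ 1.26043179857.
A ≈ 358,000 × 1.26043179857 ≈ 451,234.5839.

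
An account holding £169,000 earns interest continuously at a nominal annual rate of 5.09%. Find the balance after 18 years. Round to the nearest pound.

£422,462

A = P·e^(rt) = 169,000·e^(0.0509·18) = 169,000·e^0.9162.
e^0.9162 ≈ 2.4997731806, so A ≈ 422,461.6675.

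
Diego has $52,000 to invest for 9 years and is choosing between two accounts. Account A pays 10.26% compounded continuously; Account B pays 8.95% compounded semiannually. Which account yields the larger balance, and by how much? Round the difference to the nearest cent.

A: e^(0.1026·9) = e^0.9234 ≈ 2.51783649741, so 52,000 × 2.51783649741 ≈ 130,927.4979.
B: (1 + 0.04475)^18 ≈ 2.19898788498, so 52,000 × 2.19898788498 ≈ 114,347.3700.
Difference ≈ 16,580.1278 in favor of A.

Account A, by $16,580.13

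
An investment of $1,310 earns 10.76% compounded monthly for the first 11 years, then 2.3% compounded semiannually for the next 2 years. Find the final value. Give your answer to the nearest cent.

After 11 years at 10.76%: 1,310 × 3.248927805 ≈ 4,256.0954.
Then 2 years at 2.3%: 4,256.0954 × 1.046799601 ≈ 4,455.2790.

$4,455.28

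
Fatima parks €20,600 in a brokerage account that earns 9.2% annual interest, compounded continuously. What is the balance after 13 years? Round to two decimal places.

€68,121.38

A = P·e^(rt) = 20,600·e^(0.092·13) = 20,600·e^1.196.
e^1.196 ≈ 3.3068629806, so A ≈ 68,121.3774.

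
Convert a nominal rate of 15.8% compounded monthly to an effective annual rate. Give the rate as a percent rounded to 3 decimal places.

16.996%

One year is 12 periods at 0.0131667 each: (1 + 0.0131667)^12 ≈ 1.169959.
EAR = 1.169959 − 1 ≈ 16.99592%.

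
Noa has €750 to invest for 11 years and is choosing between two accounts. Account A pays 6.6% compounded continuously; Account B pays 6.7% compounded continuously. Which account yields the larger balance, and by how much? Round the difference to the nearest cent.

Account A growth factor: e^(0.066·11) = e^0.726 ≈ 2.066796864; balance ≈ 1,550.0976.
Account B growth factor: e^(0.067·11) = e^0.737 ≈ 2.08965713; balance ≈ 1,567.2428.
Account B is larger by 17.1452.

Account B, by €17.15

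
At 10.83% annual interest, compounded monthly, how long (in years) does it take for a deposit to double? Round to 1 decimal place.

(1 + 0.009025)^(12t) = 2.
12t = ln 2 / ln(1 + 0.009025) ≈ 0.69315/0.00898452 ≈ 77.1491.
t ≈ 6.4291.

6.4 years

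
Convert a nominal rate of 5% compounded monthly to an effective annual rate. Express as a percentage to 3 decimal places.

5.116%

One year is 12 periods at 0.00416667 each: (1 + 0.00416667)^12 ≈ 1.051162.
EAR = 1.051162 − 1 ≈ 5.11619%.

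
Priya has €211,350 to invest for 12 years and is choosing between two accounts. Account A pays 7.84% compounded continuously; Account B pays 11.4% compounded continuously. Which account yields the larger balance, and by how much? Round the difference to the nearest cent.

Account B, by €288,589.47

Account A growth factor: e^(0.0784·12) = e^0.9408 ≈ 2.56203022288; balance ≈ 541,485.0876.
Account B growth factor: e^(0.114·12) = e^1.368 ≈ 3.92748785954; balance ≈ 830,074.5591.
Account B is larger by 288,589.4715.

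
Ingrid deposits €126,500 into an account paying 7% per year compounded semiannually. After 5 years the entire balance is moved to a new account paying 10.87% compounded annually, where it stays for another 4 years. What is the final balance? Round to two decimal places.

After 5 years at 7%: 126,500 × 1.41059876062 ≈ 178,440.7432.
Then 4 years at 10.87%: 178,440.7432 × 1.51097121254 ≈ 269,618.8261.

€269,618.83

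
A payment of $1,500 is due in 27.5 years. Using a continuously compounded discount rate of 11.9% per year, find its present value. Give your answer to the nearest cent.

$56.87

P = A·e^(−rt) = 1,500·e^(−3.2725).
e^(−3.2725) ≈ 0.03791152968, so P ≈ 56.8673.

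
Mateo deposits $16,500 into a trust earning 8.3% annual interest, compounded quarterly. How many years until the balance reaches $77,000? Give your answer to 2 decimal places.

We need (1 + 0.02075)^(4t) = 4.6667, so 4t = ln 4.6667 / ln 1.02075 ≈ 75.0059.
t ≈ 75.0059/4 = 18.7515 years.

18.75 years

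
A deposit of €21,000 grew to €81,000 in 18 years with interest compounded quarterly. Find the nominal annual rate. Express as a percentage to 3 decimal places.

7.570%

The 72-period growth factor is 81,000/21,000 = 3.85714.
r/4 = 3.85714^(1/72) − 1 ≈ 0.0189258, so r ≈ 4·0.0189258 = 7.57034%.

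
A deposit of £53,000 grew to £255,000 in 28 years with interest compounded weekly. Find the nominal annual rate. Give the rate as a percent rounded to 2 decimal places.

5.61%

The 1456-period growth factor is 255,000/53,000 = 4.81132.
r/52 = 4.81132^(1/1456) − 1 ≈ 0.00107955, so r ≈ 52·0.00107955 = 5.61364%.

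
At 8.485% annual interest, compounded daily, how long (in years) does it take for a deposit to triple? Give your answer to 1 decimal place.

12.9 years

(1 + 0.000232466)^(365t) = 3.
365t = ln 3 / ln(1 + 0.000232466) ≈ 1.0986/0.000232439 ≈ 4726.4595.
t ≈ 12.9492.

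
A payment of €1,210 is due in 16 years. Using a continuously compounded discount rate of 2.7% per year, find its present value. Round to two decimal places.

P = A·e^(−rt) = 1,210·e^(−0.432).
e^(−0.432) ≈ 0.6492093767, so P ≈ 785.5433.

€785.54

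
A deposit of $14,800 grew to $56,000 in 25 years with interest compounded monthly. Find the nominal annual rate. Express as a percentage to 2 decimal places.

The 300-period growth factor is 56,000/14,800 = 3.78378.
r/12 = 3.78378^(1/300) − 1 ≈ 0.0044456, so r ≈ 12·0.0044456 = 5.33472%.

5.33%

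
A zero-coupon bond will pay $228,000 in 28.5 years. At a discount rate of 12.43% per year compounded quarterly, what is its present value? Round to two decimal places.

$6,963.79

Growth factor = (1 + 0.031075)^114 ≈ 32.7407995174.
P = 228,000/32.7407995174 ≈ 6,963.7884.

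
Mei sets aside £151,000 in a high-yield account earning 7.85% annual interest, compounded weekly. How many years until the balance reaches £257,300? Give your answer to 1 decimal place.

6.8 years

(1 + 0.00150962)^(52t) = 257,300/151,000 = 1.704.
52t·ln(1 + 0.00150962) = ln(1.704); 52t = 0.53296/0.00150848 ≈ 353.3119.
t ≈ 6.7945 years.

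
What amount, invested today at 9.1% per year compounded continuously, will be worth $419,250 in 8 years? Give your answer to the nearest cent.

P = A·e^(−rt) = 419,250·e^(−0.728).
e^(−0.728) ≈ 0.482873772531, so P ≈ 202,444.8291.

$202,444.83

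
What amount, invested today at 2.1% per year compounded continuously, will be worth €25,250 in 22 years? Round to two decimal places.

P = A·e^(−rt) = 25,250·e^(−0.462).
e^(−0.462) ≈ 0.63002233994, so P ≈ 15,908.0641.

€15,908.06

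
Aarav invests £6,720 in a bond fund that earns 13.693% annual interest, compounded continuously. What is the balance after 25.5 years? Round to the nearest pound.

£220,700

A = P·e^(rt) = 6,720·e^(0.13693·25.5) = 6,720·e^3.491715.
e^3.491715 ≈ 32.8422238495, so A ≈ 220,699.7443.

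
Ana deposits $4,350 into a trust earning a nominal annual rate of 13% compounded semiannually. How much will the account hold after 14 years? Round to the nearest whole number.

Periodic rate = 13%/2 = 0.065; periods = 2·14 = 28.
A = 4,350·(1 + 0.065)^28 ≈ 4,350·5.8316173273 ≈ 25,367.5354.

$25,368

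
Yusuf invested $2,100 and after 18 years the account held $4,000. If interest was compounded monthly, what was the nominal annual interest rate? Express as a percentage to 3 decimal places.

3.585%

The 216-period growth factor is 4,000/2,100 = 1.90476.
r/12 = 1.90476^(1/216) − 1 ≈ 0.00298759, so r ≈ 12·0.00298759 = 3.58511%.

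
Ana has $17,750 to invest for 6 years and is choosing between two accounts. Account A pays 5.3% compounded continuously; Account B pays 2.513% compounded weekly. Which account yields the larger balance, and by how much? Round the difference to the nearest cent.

Account A, by $3,757.28

A: e^(0.053·6) = e^0.318 ≈ 1.3743762612, so 17,750 × 1.3743762612 ≈ 24,395.1786.
B: (1 + 0.02513/52)^312 ≈ 1.1626984785, so 17,750 × 1.1626984785 ≈ 20,637.8980.
Difference ≈ 3,757.2806 in favor of A.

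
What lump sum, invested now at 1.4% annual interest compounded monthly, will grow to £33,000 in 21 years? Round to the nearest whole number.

Periodic rate = 1.4%/12 = 0.00116667; 252 periods.
P = 33,000/(1 + 0.014/12)^252 ≈ 33,000/1.3415539863 ≈ 24,598.3392.

£24,598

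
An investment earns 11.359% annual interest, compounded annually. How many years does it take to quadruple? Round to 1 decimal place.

(1 + 0.11359)^t = 4.
t = ln 4 / ln(1 + 0.11359) ≈ 1.3863/0.107589 ≈ 12.8851.

12.9 years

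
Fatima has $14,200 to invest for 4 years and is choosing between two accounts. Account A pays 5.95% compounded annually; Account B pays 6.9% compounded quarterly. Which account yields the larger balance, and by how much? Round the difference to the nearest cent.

Account B, by $776.08

A: (1 + 0.0595)^4 ≈ 1.2600966129, so 14,200 × 1.2600966129 ≈ 17,893.3719.
B: (1 + 0.01725)^16 ≈ 1.3147499907, so 14,200 × 1.3147499907 ≈ 18,669.4499.
Difference ≈ 776.0780 in favor of B.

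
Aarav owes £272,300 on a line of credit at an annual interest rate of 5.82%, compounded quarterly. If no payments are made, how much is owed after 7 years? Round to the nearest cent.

Periodic rate = 5.82%/4 = 0.01455; periods = 4·7 = 28.
A = 272,300·(1 + 0.01455)^28 ≈ 272,300·1.49849999447 ≈ 408,041.5485.

£408,041.55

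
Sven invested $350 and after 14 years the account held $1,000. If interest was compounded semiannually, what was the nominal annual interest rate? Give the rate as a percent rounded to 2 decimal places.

7.64%

The 28-period growth factor is 1,000/350 = 2.85714.
r/2 = 2.85714^(1/28) − 1 ≈ 0.0382054, so r ≈ 2·0.0382054 = 7.64108%.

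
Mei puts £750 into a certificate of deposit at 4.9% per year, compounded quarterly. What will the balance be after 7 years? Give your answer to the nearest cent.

£1,054.68

Growth factor = (1 + 0.01225)^28 ≈ 1.406235289.
A ≈ 750 × 1.406235289 ≈ 1,054.6765.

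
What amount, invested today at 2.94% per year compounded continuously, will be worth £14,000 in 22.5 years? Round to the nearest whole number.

P = A·e^(−rt) = 14,000·e^(−0.6615).
e^(−0.6615) ≈ 0.51607663866, so P ≈ 7,225.0729.

£7,225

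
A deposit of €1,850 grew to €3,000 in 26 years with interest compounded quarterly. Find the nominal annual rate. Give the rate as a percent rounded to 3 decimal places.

1.864%

The 104-period growth factor is 3,000/1,850 = 1.62162.
r/4 = 1.62162^(1/104) − 1 ≈ 0.00465915, so r ≈ 4·0.00465915 = 1.86366%.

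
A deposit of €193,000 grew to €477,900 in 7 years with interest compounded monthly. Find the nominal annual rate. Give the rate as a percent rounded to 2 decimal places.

13.02%

(1 + r/12)^84 = 477,900/193,000 = 2.47617.
1 + r/12 = 2.47617^(1/84) ≈ 1.010853, so r/12 ≈ 0.0108526.
r ≈ 12·0.0108526 = 13.02318%.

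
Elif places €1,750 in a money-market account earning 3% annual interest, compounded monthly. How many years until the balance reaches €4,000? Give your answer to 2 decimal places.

27.59 years

(1 + 0.0025)^(12t) = 4,000/1,750 = 2.2857.
12t·ln(1 + 0.0025) = ln(2.2857); 12t = 0.82668/0.00249688 ≈ 331.0846.
t ≈ 27.5904 years.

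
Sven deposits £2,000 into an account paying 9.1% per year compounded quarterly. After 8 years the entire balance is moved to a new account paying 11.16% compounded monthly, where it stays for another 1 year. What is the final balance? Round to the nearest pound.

£4,591

Phase 1: 2,000·(1 + 0.02275)^32 ≈ 4,108.2193.
Phase 2: 4,108.2193·(1 + 0.0093)^12 ≈ 4,590.8901.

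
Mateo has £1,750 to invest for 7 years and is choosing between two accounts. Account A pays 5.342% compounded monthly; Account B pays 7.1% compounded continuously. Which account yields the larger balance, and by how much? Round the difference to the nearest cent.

Account A growth factor: (1 + 0.05342/12)^84 ≈ 1.452244272; balance ≈ 2,541.4275.
Account B growth factor: e^(0.071·7) = e^0.497 ≈ 1.643782519; balance ≈ 2,876.6194.
Account B is larger by 335.1919.

Account B, by £335.19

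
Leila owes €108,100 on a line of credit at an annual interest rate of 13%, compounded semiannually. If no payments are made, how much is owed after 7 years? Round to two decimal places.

€261,047.90

Growth factor = (1 + 0.065)^14 ≈ 2.41487418457.
A ≈ 108,100 × 2.41487418457 ≈ 261,047.8994.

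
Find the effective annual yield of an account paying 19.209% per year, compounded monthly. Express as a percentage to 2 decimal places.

20.99%

One year is 12 periods at 0.0160075 each: (1 + 0.0160075)^12 ≈ 1.209938.
EAR = 1.209938 − 1 ≈ 20.99376%.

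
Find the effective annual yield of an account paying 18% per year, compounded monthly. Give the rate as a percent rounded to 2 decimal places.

19.56%

EAR = (1 + 18%/12)^12 − 1 = (1 + 0.015)^12 − 1.
(1 + 0.015)^12 ≈ 1.195618, so EAR ≈ 19.56182%.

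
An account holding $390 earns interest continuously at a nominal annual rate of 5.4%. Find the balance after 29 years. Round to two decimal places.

A = P·e^(rt) = 390·e^(0.054·29) = 390·e^1.566.
e^1.566 ≈ 4.787460003, so A ≈ 1,867.1094.

$1,867.11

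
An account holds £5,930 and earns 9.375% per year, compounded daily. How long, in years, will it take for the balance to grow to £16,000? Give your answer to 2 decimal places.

10.59 years

We need (1 + 0.000256849)^(365t) = 2.6981, so 365t = ln 2.6981 / ln 1.000257 ≈ 3864.8808.
t ≈ 3864.8808/365 = 10.5887 years.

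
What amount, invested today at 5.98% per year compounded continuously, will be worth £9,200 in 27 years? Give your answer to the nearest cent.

P = A·e^(−rt) = 9,200·e^(−1.6146).
e^(−1.6146) ≈ 0.1989702426, so P ≈ 1,830.5262.

£1,830.53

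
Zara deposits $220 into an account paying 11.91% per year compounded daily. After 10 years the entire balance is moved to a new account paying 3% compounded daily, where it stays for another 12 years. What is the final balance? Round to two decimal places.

After 10 years at 11.91%: 220 × 3.289730774 ≈ 723.7408.
Then 12 years at 3%: 723.7408 × 1.43330821 ≈ 1,037.3436.

$1,037.34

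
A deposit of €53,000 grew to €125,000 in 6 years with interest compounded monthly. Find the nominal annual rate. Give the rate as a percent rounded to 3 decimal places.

14.386%

The 72-period growth factor is 125,000/53,000 = 2.35849.
r/12 = 2.35849^(1/72) − 1 ≈ 0.0119883, so r ≈ 12·0.0119883 = 14.38591%.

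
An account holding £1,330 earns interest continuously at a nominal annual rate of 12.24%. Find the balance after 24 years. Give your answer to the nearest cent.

A = P·e^(rt) = 1,330·e^(0.1224·24) = 1,330·e^2.9376.
e^2.9376 ≈ 18.870502715, so A ≈ 25,097.7686.

£25,097.77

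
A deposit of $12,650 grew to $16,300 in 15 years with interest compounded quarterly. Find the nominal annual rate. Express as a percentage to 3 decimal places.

The 60-period growth factor is 16,300/12,650 = 1.28854.
r/4 = 1.28854^(1/60) − 1 ≈ 0.00423407, so r ≈ 4·0.00423407 = 1.69363%.

1.694%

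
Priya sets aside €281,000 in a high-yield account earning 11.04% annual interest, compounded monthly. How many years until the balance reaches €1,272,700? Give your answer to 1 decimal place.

(1 + 0.0092)^(12t) = 1,272,700/281,000 = 4.5292.
12t·ln(1 + 0.0092) = ln(4.5292); 12t = 1.5105/0.00915794 ≈ 164.9434.
t ≈ 13.7453 years.

13.7 years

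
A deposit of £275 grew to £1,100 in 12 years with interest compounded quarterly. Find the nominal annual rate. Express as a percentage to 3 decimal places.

The 48-period growth factor is 1,100/275 = 4.
r/4 = 4^(1/48) − 1 ≈ 0.0293022, so r ≈ 4·0.0293022 = 11.72089%.

11.721%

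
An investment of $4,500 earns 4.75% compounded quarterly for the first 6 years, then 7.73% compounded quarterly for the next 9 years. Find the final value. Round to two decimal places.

Phase 1: 4,500·(1 + 0.011875)^24 ≈ 5,973.8911.
Phase 2: 5,973.8911·(1 + 0.019325)^36 ≈ 11,899.0868.

$11,899.09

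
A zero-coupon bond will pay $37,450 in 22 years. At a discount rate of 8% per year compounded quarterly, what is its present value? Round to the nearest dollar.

Periodic rate = 8%/4 = 0.02; 88 periods.
P = 37,450/(1 + 0.02)^88 ≈ 37,450/5.7123540237 ≈ 6,555.9662.

$6,556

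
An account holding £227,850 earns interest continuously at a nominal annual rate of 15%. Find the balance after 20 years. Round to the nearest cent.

£4,576,489.59

A = P·e^(rt) = 227,850·e^(0.15·20) = 227,850·e^3.
e^3 ≈ 20.08553692319, so A ≈ 4,576,489.5879.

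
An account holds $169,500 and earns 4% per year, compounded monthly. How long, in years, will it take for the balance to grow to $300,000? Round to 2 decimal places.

14.30 years

We need (1 + 0.00333333)^(12t) = 1.7699, so 12t = ln 1.7699 / ln 1.003333 ≈ 171.5642.
t ≈ 171.5642/12 = 14.2970 years.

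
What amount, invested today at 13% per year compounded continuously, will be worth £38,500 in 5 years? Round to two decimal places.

P = A·e^(−rt) = 38,500·e^(−0.65).
e^(−0.65) ≈ 0.52204577676, so P ≈ 20,098.7624.

£20,098.76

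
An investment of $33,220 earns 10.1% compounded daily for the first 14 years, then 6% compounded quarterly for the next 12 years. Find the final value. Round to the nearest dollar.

Phase 1: 33,220·(1 + 0.101/365)^5110 ≈ 136,586.2802.
Phase 2: 136,586.2802·(1 + 0.015)^48 ≈ 279,111.0983.

$279,111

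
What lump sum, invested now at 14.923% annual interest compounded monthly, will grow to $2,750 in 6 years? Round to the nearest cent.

Periodic rate = 14.923%/12 = 0.0124358; 72 periods.
P = 2,750/(1 + 0.14923/12)^72 ≈ 2,750/2.434784697 ≈ 1,129.4633.

$1,129.46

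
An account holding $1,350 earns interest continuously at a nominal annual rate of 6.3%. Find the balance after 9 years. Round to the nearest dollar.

$2,380

A = P·e^(rt) = 1,350·e^(0.063·9) = 1,350·e^0.567.
e^0.567 ≈ 1.7629702, so A ≈ 2,380.0098.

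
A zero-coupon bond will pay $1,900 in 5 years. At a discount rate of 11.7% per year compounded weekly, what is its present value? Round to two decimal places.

$1,059.20

Periodic rate = 11.7%/52 = 0.00225; 260 periods.
P = 1,900/(1 + 0.00225)^260 ≈ 1,900/1.793811814 ≈ 1,059.1969.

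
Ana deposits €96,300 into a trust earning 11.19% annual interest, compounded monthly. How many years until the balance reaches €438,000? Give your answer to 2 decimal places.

(1 + 0.009325)^(12t) = 438,000/96,300 = 4.5483.
12t·ln(1 + 0.009325) = ln(4.5483); 12t = 1.5148/0.00928179 ≈ 163.1959.
t ≈ 13.5997 years.

13.60 years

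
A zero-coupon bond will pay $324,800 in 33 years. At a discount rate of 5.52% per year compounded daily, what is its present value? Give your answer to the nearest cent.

$52,549.07

Growth factor = (1 + 0.0552/365)^12045 ≈ 6.18088998107.
P = 324,800/6.18088998107 ≈ 52,549.0667.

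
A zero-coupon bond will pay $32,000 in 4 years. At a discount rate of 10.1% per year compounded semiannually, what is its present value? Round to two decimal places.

Growth factor = (1 + 0.0505)^8 ≈ 1.4830932351.
P = 32,000/1.4830932351 ≈ 21,576.5262.

$21,576.53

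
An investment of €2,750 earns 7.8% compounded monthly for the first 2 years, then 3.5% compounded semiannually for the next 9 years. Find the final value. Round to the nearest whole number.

€4,390

Phase 1: 2,750·(1 + 0.0065)^24 ≈ 3,212.6499.
Phase 2: 3,212.6499·(1 + 0.0175)^18 ≈ 4,390.1860.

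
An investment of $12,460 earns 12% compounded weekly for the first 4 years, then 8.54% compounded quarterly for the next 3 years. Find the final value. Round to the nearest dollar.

Phase 1: 12,460·(1 + 0.12/52)^208 ≈ 20,125.1549.
Phase 2: 20,125.1549·(1 + 0.02135)^12 ≈ 25,931.9007.

$25,932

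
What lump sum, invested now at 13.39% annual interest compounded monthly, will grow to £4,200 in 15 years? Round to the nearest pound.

Growth factor = (1 + 0.1339/12)^180 ≈ 7.369699343.
P = 4,200/7.369699343 ≈ 569.9011.

£570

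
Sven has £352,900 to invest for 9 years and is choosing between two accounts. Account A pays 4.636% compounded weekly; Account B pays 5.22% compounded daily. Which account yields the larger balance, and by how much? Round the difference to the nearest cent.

Account B, by £28,985.74

A: (1 + 0.04636/52)^468 ≈ 1.51748463352, so 352,900 × 1.51748463352 ≈ 535,520.3272.
B: (1 + 0.0522/365)^3285 ≈ 1.59962049308, so 352,900 × 1.59962049308 ≈ 564,506.0720.
Difference ≈ 28,985.7448 in favor of B.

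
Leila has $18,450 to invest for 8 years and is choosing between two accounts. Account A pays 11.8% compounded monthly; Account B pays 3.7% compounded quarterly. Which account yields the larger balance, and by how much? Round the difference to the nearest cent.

Account A, by $22,431.05

Account A growth factor: (1 + 0.118/12)^96 ≈ 2.5584174162; balance ≈ 47,202.8013.
Account B growth factor: (1 + 0.00925)^32 ≈ 1.3426420932; balance ≈ 24,771.7466.
Account A is larger by 22,431.0547.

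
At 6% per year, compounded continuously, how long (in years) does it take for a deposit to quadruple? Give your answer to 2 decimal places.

23.10 years

e^(0.06t) = 4, so 0.06t = ln 4 ≈ 1.3863.
t ≈ 1.3863/0.06 ≈ 23.1049.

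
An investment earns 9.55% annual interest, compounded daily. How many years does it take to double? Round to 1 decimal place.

7.3 years

(1 + 0.000261644)^(365t) = 2.
365t = ln 2 / ln(1 + 0.000261644) ≈ 0.69315/0.00026161 ≈ 2649.5478.
t ≈ 7.2590.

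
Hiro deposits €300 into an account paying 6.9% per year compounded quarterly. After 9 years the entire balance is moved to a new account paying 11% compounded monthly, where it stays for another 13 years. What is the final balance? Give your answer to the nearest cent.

€2,305.32

Phase 1: 300·(1 + 0.01725)^36 ≈ 555.2881.
Phase 2: 555.2881·(1 + 0.11/12)^156 ≈ 2,305.3154.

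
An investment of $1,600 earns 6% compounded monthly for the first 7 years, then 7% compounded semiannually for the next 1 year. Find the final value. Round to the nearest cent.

Phase 1: 1,600·(1 + 0.005)^84 ≈ 2,432.5914.
Phase 2: 2,432.5914·(1 + 0.035)^2 ≈ 2,605.8527.

$2,605.85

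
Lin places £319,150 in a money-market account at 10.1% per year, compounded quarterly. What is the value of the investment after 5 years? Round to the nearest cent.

Growth factor = (1 + 0.02525)^20 ≈ 1.6466282393.
A ≈ 319,150 × 1.6466282393 ≈ 525,521.4026.

£525,521.40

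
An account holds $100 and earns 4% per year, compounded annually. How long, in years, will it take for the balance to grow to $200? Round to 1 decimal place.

We need (1 + 0.04)^t = 2, so t = ln 2 / ln 1.04 ≈ 17.6730.

17.7 years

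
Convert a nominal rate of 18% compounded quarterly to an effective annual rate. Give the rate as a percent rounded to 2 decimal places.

One year is 4 periods at 0.045 each: (1 + 0.045)^4 ≈ 1.192519.
EAR = 1.192519 − 1 ≈ 19.25186%.

19.25%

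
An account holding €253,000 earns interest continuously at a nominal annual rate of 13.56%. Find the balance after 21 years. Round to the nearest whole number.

A = P·e^(rt) = 253,000·e^(0.1356·21) = 253,000·e^2.8476.
e^2.8476 ≈ 17.24634091315, so A ≈ 4,363,324.2510.

€4,363,324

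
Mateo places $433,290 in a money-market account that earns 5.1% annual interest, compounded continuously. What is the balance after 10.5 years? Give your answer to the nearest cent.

A = P·e^(rt) = 433,290·e^(0.051·10.5) = 433,290·e^0.5355.
e^0.5355 ≈ 1.70830217984, so A ≈ 740,190.2515.

$740,190.25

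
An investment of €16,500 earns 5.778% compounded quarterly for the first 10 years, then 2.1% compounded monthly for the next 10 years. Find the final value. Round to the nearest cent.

Phase 1: 16,500·(1 + 0.014445)^40 ≈ 29,283.5808.
Phase 2: 29,283.5808·(1 + 0.00175)^120 ≈ 36,119.8813.

€36,119.88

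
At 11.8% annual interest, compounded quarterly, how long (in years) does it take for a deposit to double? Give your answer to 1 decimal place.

6.0 years

(1 + 0.0295)^(4t) = 2.
4t = ln 2 / ln(1 + 0.0295) ≈ 0.69315/0.0290732 ≈ 23.8414.
t ≈ 5.9604.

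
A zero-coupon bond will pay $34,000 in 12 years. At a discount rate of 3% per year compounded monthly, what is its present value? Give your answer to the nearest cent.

Growth factor = (1 + 0.0025)^144 ≈ 1.4326856339.
P = 34,000/1.4326856339 ≈ 23,731.6542.

$23,731.65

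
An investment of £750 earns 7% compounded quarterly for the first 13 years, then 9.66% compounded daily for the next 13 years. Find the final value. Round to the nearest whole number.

Phase 1: 750·(1 + 0.0175)^52 ≈ 1,848.6342.
Phase 2: 1,848.6342·(1 + 0.0966/365)^4745 ≈ 6,488.8218.

£6,489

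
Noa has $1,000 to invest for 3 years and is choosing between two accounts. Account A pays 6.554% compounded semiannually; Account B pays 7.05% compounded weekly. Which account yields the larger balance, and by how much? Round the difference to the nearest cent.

Account B, by $21.90

A: (1 + 0.03277)^6 ≈ 1.213449436, so 1,000 × 1.213449436 ≈ 1,213.4494.
B: (1 + 0.0705/52)^156 ≈ 1.235352997, so 1,000 × 1.235352997 ≈ 1,235.3530.
Difference ≈ 21.9036 in favor of B.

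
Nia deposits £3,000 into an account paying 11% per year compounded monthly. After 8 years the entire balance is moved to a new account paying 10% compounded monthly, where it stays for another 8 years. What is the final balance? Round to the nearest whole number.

Phase 1: 3,000·(1 + 0.11/12)^96 ≈ 7,203.7623.
Phase 2: 7,203.7623·(1 + 0.1/12)^96 ≈ 15,979.2101.

£15,979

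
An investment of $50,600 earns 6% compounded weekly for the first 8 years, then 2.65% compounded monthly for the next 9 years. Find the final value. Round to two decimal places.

$103,742.50

After 8 years at 6%: 50,600 × 1.61562727972 ≈ 81,750.7404.
Then 9 years at 2.65%: 81,750.7404 × 1.2690099675 ≈ 103,742.5044.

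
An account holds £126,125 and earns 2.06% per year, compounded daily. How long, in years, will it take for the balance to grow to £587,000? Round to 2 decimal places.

We need (1 + 0.0000564384)^(365t) = 4.6541, so 365t = ln 4.6541 / ln 1.000056 ≈ 27247.3339.
t ≈ 27247.3339/365 = 74.6502 years.

74.65 years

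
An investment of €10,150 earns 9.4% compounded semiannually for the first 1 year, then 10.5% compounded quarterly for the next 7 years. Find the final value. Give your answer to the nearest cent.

€22,985.19

Phase 1: 10,150·(1 + 0.047)^2 ≈ 11,126.5213.
Phase 2: 11,126.5213·(1 + 0.02625)^28 ≈ 22,985.1938.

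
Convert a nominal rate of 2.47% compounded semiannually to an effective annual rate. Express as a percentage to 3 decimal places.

EAR = (1 + 2.47%/2)^2 − 1 = (1 + 0.01235)^2 − 1.
(1 + 0.01235)^2 ≈ 1.024853, so EAR ≈ 2.48525%.

2.485%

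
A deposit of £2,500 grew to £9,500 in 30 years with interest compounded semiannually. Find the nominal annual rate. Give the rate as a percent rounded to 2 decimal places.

(1 + r/2)^60 = 9,500/2,500 = 3.8.
1 + r/2 = 3.8^(1/60) ≈ 1.022499, so r/2 ≈ 0.0224994.
r ≈ 2·0.0224994 = 4.49988%.

4.50%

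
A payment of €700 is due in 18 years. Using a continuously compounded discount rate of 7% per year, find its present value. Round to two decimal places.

P = A·e^(−rt) = 700·e^(−1.26).
e^(−1.26) ≈ 0.283654026, so P ≈ 198.5578.

€198.56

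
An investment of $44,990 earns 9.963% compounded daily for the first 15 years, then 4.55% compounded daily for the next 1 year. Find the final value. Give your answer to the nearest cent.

$209,806.04

Phase 1: 44,990·(1 + 0.09963/365)^5475 ≈ 200,474.3520.
Phase 2: 200,474.3520·(1 + 0.0455/365)^365 ≈ 209,806.0395.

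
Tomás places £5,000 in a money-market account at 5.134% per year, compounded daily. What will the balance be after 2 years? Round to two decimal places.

Periodic rate = 5.134%/365 = 0.000140658; periods = 365·2 = 730.
A = 5,000·(1 + 0.05134/365)^730 ≈ 5,000·1.108128747 ≈ 5,540.6437.

£5,540.64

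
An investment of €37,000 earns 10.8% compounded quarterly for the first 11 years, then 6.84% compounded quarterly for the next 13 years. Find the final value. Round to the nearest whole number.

Phase 1: 37,000·(1 + 0.027)^44 ≈ 119,481.6585.
Phase 2: 119,481.6585·(1 + 0.0171)^52 ≈ 288,543.4808.

€288,543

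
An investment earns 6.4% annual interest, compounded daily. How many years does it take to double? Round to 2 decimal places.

10.83 years

(1 + 0.000175342)^(365t) = 2.
365t = ln 2 / ln(1 + 0.000175342) ≈ 0.69315/0.000175327 ≈ 3953.4516.
t ≈ 10.8314.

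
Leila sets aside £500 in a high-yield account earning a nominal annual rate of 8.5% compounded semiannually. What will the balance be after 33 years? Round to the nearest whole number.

£7,798

Growth factor = (1 + 0.0425)^66 ≈ 15.59625045.
A ≈ 500 × 15.59625045 ≈ 7,798.1252.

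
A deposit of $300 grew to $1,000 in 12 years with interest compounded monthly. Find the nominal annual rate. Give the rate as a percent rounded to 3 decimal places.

(1 + r/12)^144 = 1,000/300 = 3.33333.
1 + r/12 = 3.33333^(1/144) ≈ 1.008396, so r/12 ≈ 0.00839597.
r ≈ 12·0.00839597 = 10.07517%.

10.075%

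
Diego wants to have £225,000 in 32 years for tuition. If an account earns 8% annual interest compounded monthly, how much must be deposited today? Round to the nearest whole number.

Periodic rate = 8%/12 = 0.00666667; 384 periods.
P = 225,000/(1 + 0.08/12)^384 ≈ 225,000/12.8263853404 ≈ 17,541.9648.

£17,542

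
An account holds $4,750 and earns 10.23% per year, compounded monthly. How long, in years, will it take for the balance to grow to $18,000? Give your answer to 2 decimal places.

13.08 years

We need (1 + 0.008525)^(12t) = 3.7895, so 12t = ln 3.7895 / ln 1.008525 ≈ 156.9381.
t ≈ 156.9381/12 = 13.0782 years.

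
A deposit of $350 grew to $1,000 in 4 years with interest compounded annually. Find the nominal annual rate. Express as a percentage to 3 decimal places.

30.012%

(1 + r)^4 = 1,000/350 = 2.85714.
1 + r = 2.85714^(1/4) ≈ 1.300119, so r ≈ 0.300119.
r ≈ 30.01187%.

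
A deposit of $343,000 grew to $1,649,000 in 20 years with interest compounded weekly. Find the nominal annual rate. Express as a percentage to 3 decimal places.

7.857%

The 1040-period growth factor is 1,649,000/343,000 = 4.80758.
r/52 = 4.80758^(1/1040) − 1 ≈ 0.00151094, so r ≈ 52·0.00151094 = 7.85690%.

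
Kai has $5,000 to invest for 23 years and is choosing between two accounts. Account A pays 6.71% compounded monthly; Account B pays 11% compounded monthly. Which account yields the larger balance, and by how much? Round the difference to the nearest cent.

A: (1 + 0.0671/12)^276 ≈ 4.659933641, so 5,000 × 4.659933641 ≈ 23,299.6682.
B: (1 + 0.11/12)^276 ≈ 12.40965187, so 5,000 × 12.40965187 ≈ 62,048.2594.
Difference ≈ 38,748.5911 in favor of B.

Account B, by $38,748.59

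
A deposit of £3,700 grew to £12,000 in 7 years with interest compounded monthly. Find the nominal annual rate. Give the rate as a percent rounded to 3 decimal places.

(1 + r/12)^84 = 12,000/3,700 = 3.24324.
1 + r/12 = 3.24324^(1/84) ≈ 1.014105, so r/12 ≈ 0.0141054.
r ≈ 12·0.0141054 = 16.92646%.

16.926%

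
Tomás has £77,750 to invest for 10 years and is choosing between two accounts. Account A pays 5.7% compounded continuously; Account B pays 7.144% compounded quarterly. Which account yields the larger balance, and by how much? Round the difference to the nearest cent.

Account A growth factor: e^(0.057·10) = e^0.57 ≈ 1.76826705143; balance ≈ 137,482.7632.
Account B growth factor: (1 + 0.01786)^40 ≈ 2.03012093368; balance ≈ 157,841.9026.
Account B is larger by 20,359.1393.

Account B, by £20,359.14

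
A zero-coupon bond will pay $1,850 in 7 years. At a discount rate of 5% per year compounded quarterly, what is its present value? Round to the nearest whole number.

$1,307

Growth factor = (1 + 0.0125)^28 ≈ 1.415992304.
P = 1,850/1.415992304 ≈ 1,306.5043.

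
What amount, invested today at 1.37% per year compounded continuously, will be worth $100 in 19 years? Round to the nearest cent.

$77.08

P = A·e^(−rt) = 100·e^(−0.2603).
e^(−0.2603) ≈ 0.77082031, so P ≈ 77.0820.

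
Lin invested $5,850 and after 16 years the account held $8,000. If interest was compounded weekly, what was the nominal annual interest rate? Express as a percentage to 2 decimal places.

1.96%

(1 + r/52)^832 = 8,000/5,850 = 1.36752.
1 + r/52 = 1.36752^(1/832) ≈ 1.000376, so r/52 ≈ 0.000376273.
r ≈ 52·0.000376273 = 1.95662%.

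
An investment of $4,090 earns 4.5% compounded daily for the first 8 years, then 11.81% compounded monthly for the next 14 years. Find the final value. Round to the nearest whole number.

After 8 years at 4.5%: 4,090 × 1.4332976094 ≈ 5,862.1872.
Then 14 years at 11.81%: 5,862.1872 × 5.182651952 ≈ 30,381.6761.

$30,382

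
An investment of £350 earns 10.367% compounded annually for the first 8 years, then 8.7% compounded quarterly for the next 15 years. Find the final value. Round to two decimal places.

After 8 years at 10.367%: 350 × 2.201475728 ≈ 770.5165.
Then 15 years at 8.7%: 770.5165 × 3.636459734 ≈ 2,801.9522.

£2,801.95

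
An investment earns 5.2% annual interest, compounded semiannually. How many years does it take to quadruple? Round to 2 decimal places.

(1 + 0.026)^(2t) = 4.
2t = ln 4 / ln(1 + 0.026) ≈ 1.3863/0.0256677 ≈ 54.0092.
t ≈ 27.0046.

27.00 years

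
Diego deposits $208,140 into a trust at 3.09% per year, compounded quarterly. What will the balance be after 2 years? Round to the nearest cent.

$221,356.26

Growth factor = (1 + 0.007725)^8 ≈ 1.063496984.
A ≈ 208,140 × 1.063496984 ≈ 221,356.2623.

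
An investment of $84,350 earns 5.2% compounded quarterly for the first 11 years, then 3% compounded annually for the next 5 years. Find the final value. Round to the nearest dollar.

$172,618

After 11 years at 5.2%: 84,350 × 1.76528810918 ≈ 148,902.0520.
Then 5 years at 3%: 148,902.0520 × 1.1592740743 ≈ 172,618.2885.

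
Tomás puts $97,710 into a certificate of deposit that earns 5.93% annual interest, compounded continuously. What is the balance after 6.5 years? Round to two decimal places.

$143,660.65

A = P·e^(rt) = 97,710·e^(0.0593·6.5) = 97,710·e^0.38545.
e^0.38545 ≈ 1.47027579671, so A ≈ 143,660.6481.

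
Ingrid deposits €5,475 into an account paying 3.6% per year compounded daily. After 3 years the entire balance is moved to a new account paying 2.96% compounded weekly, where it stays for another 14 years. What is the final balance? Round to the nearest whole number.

Phase 1: 5,475·(1 + 0.036/365)^1095 ≈ 6,099.3789.
Phase 2: 6,099.3789·(1 + 0.0296/52)^728 ≈ 9,230.0923.

€9,230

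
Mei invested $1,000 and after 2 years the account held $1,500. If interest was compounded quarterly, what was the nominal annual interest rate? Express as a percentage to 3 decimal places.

20.796%

(1 + r/4)^8 = 1,500/1,000 = 1.5.
1 + r/4 = 1.5^(1/8) ≈ 1.05199, so r/4 ≈ 0.0519895.
r ≈ 4·0.0519895 = 20.79580%.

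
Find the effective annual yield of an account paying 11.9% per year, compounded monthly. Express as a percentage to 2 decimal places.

12.57%

EAR = (1 + 11.9%/12)^12 − 1 = (1 + 0.00991667)^12 − 1.
(1 + 0.00991667)^12 ≈ 1.12571, so EAR ≈ 12.57099%.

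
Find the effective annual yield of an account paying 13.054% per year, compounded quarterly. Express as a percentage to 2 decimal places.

EAR = (1 + 13.054%/4)^4 − 1 = (1 + 0.032635)^4 − 1.
(1 + 0.032635)^4 ≈ 1.13707, so EAR ≈ 13.70704%.

13.71%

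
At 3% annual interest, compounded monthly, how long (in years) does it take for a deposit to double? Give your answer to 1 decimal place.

23.1 years

(1 + 0.0025)^(12t) = 2.
12t = ln 2 / ln(1 + 0.0025) ≈ 0.69315/0.00249688 ≈ 277.6053.
t ≈ 23.1338.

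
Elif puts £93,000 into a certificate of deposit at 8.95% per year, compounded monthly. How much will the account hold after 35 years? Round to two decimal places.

Growth factor = (1 + 0.0895/12)^420 ≈ 22.66622987319.
A ≈ 93,000 × 22.66622987319 ≈ 2,107,959.3782.

£2,107,959.38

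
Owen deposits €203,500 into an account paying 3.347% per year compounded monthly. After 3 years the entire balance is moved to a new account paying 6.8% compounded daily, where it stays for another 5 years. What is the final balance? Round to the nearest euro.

After 3 years at 3.347%: 203,500 × 1.10546960846 ≈ 224,963.0653.
Then 5 years at 6.8%: 224,963.0653 × 1.40490310037 ≈ 316,051.3079.

€316,051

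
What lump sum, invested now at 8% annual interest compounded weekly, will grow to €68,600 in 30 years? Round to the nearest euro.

Periodic rate = 8%/52 = 0.00153846; 1560 periods.
P = 68,600/(1 + 0.08/52)^1560 ≈ 68,600/11.002865484 ≈ 6,234.7395.

€6,235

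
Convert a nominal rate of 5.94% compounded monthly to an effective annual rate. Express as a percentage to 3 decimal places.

One year is 12 periods at 0.00495 each: (1 + 0.00495)^12 ≈ 1.061044.
EAR = 1.061044 − 1 ≈ 6.10441%.

6.104%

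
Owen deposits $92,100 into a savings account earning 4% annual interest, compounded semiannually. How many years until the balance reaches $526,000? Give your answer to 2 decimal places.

We need (1 + 0.02)^(2t) = 5.7112, so 2t = ln 5.7112 / ln 1.02 ≈ 87.9897.
t ≈ 87.9897/2 = 43.9948 years.

43.99 years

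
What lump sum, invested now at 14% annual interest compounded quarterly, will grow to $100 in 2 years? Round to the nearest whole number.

Periodic rate = 14%/4 = 0.035; 8 periods.
P = 100/(1 + 0.035)^8 ≈ 100/1.316809 ≈ 75.9412.

$76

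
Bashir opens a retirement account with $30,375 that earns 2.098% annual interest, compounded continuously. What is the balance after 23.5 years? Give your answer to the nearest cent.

$49,732.07

A = P·e^(rt) = 30,375·e^(0.02098·23.5) = 30,375·e^0.49303.
e^0.49303 ≈ 1.6372696387, so A ≈ 49,732.0653.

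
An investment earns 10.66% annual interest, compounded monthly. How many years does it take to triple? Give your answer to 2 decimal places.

(1 + 0.00888333)^(12t) = 3.
12t = ln 3 / ln(1 + 0.00888333) ≈ 1.0986/0.00884411 ≈ 124.2197.
t ≈ 10.3516.

10.35 years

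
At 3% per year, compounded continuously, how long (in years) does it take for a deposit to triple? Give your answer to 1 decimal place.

36.6 years

e^(0.03t) = 3, so 0.03t = ln 3 ≈ 1.0986.
t ≈ 1.0986/0.03 ≈ 36.6204.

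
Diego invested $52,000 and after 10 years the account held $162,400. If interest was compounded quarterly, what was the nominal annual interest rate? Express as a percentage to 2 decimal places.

11.55%

The 40-period growth factor is 162,400/52,000 = 3.12308.
r/4 = 3.12308^(1/40) − 1 ≈ 0.0288796, so r ≈ 4·0.0288796 = 11.55185%.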